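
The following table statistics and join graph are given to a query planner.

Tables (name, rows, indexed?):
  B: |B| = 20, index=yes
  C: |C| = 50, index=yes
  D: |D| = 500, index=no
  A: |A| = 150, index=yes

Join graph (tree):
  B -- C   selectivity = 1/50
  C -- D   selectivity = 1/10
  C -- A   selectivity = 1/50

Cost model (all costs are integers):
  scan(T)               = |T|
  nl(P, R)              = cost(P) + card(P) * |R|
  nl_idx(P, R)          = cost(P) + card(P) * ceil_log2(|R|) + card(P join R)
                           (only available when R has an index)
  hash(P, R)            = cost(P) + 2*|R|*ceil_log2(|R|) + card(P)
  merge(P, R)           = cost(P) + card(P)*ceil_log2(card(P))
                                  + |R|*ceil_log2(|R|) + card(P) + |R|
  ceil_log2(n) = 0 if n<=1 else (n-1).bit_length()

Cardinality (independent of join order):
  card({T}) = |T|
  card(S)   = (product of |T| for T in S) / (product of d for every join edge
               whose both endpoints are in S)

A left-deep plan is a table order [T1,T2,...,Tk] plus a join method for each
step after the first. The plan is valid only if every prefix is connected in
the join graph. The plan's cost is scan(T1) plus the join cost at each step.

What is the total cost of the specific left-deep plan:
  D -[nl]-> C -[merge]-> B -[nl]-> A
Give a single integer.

208120

step 1: scan D: cost=500, card=500
step 2: join C via nl
    card(P join C) = 500*50/(10) = 2500
    cost = 500 + 500*50 = 25500
step 3: join B via merge
    card(P join B) = 2500*20/(50) = 1000
    cost = 25500 + 2500*12 + 20*5 + 2500 + 20 = 58120
step 4: join A via nl
    card(P join A) = 1000*150/(50) = 3000
    cost = 58120 + 1000*150 = 208120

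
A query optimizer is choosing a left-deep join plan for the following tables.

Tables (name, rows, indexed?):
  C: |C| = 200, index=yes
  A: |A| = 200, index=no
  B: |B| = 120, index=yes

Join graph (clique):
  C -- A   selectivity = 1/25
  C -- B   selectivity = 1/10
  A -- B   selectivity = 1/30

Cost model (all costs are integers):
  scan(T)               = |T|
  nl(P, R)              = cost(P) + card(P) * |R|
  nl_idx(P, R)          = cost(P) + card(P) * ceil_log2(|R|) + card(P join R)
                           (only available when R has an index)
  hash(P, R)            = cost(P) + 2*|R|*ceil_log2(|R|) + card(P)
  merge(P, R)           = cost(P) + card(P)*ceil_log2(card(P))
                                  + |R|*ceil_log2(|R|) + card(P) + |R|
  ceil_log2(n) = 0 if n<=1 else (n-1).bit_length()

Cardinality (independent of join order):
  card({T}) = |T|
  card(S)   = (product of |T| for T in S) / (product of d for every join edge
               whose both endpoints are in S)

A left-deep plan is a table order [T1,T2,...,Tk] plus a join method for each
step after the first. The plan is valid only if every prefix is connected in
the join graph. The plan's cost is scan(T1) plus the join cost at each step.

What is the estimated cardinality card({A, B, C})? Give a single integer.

640

Tables in S: A(200), B(120), C(200)
Edges inside S: C-A(d=25), C-B(d=10), A-B(d=30)
numerator = 200 * 120 * 200 = 4800000
denominator = 25 * 10 * 30 = 7500
card(S) = 4800000 / 7500 = 640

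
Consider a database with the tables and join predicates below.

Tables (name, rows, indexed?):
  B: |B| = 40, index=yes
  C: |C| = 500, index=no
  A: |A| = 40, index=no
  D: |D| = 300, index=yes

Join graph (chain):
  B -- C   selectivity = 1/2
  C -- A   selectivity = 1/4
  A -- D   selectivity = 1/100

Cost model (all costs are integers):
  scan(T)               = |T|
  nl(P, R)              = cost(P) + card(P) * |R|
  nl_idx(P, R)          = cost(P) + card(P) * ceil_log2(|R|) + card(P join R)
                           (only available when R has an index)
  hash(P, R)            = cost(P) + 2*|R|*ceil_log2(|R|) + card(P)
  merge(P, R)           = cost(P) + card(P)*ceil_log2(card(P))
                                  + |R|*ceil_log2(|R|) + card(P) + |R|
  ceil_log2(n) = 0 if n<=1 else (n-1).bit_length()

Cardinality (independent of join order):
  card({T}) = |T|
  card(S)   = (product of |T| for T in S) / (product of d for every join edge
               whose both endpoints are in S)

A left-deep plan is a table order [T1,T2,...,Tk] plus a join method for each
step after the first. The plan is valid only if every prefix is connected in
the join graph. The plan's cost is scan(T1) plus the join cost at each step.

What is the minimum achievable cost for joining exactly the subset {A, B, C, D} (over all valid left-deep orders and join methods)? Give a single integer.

Selinger DP over subsets of {A,B,C,D}:
  {B}: scan cost=40, card=40
  {C}: scan cost=500, card=500
  {A}: scan cost=40, card=40
  {D}: scan cost=300, card=300
  {BC}: card=10000; try (B,hash)→1480, (C,merge)→5320, (B,merge)→5780, (C,hash)→9080, (B,nl_idx)→13500, (C,nl)→20040 …(+1); best=1480 via (B,hash)
  {AC}: card=5000; try (A,hash)→1480, (C,merge)→5320, (A,merge)→5780, (C,hash)→9080, (C,nl)→20040, (A,nl)→20500; best=1480 via (A,hash)
  {AD}: card=120; try (D,nl_idx)→520, (A,hash)→1080, (D,merge)→3320, (A,merge)→3580, (D,hash)→5480, (D,nl)→12040 …(+1); best=520 via (D,nl_idx)
  {ABC}: card=100000; try (B,hash)→6960, (A,hash)→11960, (B,merge)→71760, (B,nl_idx)→131480, (A,merge)→151760, (B,nl)→201480 …(+1); best=6960 via (B,hash)
  {ACD}: card=15000; try (C,merge)→6480, (C,hash)→9640, (D,hash)→11880, (C,nl)→60520, (D,nl_idx)→61480, (D,merge)→74480 …(+1); best=6480 via (C,merge)
  {ABCD}: card=300000; try (B,hash)→21960, (D,hash)→112360, (B,merge)→231760, (B,nl_idx)→396480, (B,nl)→606480, (D,nl_idx)→1206960 …(+2); best=21960 via (B,hash)

21960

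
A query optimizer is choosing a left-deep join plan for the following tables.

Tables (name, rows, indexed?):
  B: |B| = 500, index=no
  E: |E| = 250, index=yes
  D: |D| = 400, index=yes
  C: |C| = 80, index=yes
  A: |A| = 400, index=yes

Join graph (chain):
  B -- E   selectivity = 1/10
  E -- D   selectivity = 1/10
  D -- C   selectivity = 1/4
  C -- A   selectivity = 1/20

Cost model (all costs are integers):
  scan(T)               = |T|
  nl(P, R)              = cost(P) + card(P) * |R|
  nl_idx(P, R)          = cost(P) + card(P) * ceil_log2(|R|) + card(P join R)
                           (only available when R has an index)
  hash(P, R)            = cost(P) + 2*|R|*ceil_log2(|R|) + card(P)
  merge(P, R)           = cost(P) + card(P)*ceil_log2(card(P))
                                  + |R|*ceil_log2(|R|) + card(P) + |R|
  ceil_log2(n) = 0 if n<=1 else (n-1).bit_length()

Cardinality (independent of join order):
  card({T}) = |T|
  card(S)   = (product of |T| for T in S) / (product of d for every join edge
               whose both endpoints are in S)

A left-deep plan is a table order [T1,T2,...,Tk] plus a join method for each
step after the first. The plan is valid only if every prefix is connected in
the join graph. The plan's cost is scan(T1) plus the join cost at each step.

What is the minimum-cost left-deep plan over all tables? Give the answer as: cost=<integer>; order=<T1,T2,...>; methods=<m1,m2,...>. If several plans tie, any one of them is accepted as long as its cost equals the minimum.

cost=4183720; order=A,C,D,E,B; methods=hash,hash,hash,hash

Selinger DP (subsets sized 1..n):
  {B}: scan cost=500, card=500
  {E}: scan cost=250, card=250
  {D}: scan cost=400, card=400
  {C}: scan cost=80, card=80
  {A}: scan cost=400, card=400
  {BE}: card=12500; try (E,hash)→5000, (B,merge)→7500, (E,merge)→7750, (B,hash)→9500, (E,nl_idx)→17000, (B,nl)→125250 …(+1); best=5000 via (E,hash)
  {DE}: card=10000; try (E,hash)→4800, (D,merge)→6500, (E,merge)→6650, (D,hash)→7700, (D,nl_idx)→12500, (E,nl_idx)→13600 …(+2); best=4800 via (E,hash)
  {CD}: card=8000; try (C,hash)→1920, (D,merge)→4720, (C,merge)→5040, (D,hash)→7360, (D,nl_idx)→8800, (C,nl_idx)→11200 …(+2); best=1920 via (C,hash)
  {AC}: card=1600; try (C,hash)→1920, (A,nl_idx)→2400, (A,merge)→4720, (C,nl_idx)→4800, (C,merge)→5040, (A,hash)→7360 …(+2); best=1920 via (C,hash)
  {BDE}: card=500000; try (B,hash)→23800, (D,hash)→24700, (B,merge)→159800, (D,merge)→196500, (D,nl_idx)→617500, (B,nl)→5004800 …(+1); best=23800 via (B,hash)
  {CDE}: card=200000; try (E,hash)→13920, (C,hash)→15920, (E,merge)→116170, (C,merge)→155440, (E,nl_idx)→265920, (C,nl_idx)→274800 …(+2); best=13920 via (E,hash)
  {ACD}: card=160000; try (D,hash)→10720, (A,hash)→17120, (D,merge)→25120, (A,merge)→117920, (D,nl_idx)→176320, (A,nl_idx)→233920 …(+2); best=10720 via (D,hash)
  {BCDE}: card=10000000; try (B,hash)→222920, (C,hash)→524920, (B,merge)→3818920, (C,merge)→10024440, (C,nl_idx)→13523800, (C,nl)→40023800 …(+1); best=222920 via (B,hash)
  {ACDE}: card=4000000; try (E,hash)→174720, (A,hash)→221120, (E,merge)→3052970, (A,merge)→3817920, (E,nl_idx)→5290720, (A,nl_idx)→5813920 …(+2); best=174720 via (E,hash)
  {ABCDE}: card=200000000; try (B,hash)→4183720, (A,hash)→10230120, (B,merge)→92179720, (A,merge)→250226920, (A,nl_idx)→290222920, (B,nl)→2000174720 …(+1); best=4183720 via (B,hash)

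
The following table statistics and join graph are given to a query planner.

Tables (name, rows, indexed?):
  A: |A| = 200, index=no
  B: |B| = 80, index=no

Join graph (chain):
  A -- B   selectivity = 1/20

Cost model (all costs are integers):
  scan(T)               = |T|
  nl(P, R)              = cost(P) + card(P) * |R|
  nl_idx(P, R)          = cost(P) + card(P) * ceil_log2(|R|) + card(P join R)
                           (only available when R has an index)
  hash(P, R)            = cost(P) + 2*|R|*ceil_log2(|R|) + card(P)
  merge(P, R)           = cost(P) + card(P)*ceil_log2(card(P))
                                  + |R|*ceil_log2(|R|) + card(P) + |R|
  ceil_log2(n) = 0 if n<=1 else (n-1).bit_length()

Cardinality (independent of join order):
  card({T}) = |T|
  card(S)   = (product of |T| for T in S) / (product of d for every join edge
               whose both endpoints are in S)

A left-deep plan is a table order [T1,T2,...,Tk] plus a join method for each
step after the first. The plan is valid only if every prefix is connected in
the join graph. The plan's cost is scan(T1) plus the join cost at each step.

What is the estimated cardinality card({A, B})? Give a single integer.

Tables in S: A(200), B(80)
Edges inside S: A-B(d=20)
numerator = 200 * 80 = 16000
denominator = 20 = 20
card(S) = 16000 / 20 = 800

800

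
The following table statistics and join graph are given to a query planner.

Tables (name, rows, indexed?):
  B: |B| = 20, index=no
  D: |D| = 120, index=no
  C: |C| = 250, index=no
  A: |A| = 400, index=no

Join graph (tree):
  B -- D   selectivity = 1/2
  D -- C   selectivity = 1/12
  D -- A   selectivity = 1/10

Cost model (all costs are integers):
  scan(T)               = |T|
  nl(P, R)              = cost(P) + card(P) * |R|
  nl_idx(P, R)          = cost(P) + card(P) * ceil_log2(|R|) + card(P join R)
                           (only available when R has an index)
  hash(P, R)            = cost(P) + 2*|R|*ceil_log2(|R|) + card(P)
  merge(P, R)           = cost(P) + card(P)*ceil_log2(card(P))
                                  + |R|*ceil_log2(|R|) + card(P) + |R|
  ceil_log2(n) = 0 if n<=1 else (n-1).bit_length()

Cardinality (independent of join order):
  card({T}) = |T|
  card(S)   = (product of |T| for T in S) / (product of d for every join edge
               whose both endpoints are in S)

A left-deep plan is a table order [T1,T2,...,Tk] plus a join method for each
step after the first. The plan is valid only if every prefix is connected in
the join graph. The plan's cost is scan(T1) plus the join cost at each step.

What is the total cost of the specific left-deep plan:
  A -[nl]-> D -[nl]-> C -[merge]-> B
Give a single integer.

step 1: scan A: cost=400, card=400
step 2: join D via nl
    card(P join D) = 400*120/(10) = 4800
    cost = 400 + 400*120 = 48400
step 3: join C via nl
    card(P join C) = 4800*250/(12) = 100000
    cost = 48400 + 4800*250 = 1248400
step 4: join B via merge
    card(P join B) = 100000*20/(2) = 1000000
    cost = 1248400 + 100000*17 + 20*5 + 100000 + 20 = 3048520

3048520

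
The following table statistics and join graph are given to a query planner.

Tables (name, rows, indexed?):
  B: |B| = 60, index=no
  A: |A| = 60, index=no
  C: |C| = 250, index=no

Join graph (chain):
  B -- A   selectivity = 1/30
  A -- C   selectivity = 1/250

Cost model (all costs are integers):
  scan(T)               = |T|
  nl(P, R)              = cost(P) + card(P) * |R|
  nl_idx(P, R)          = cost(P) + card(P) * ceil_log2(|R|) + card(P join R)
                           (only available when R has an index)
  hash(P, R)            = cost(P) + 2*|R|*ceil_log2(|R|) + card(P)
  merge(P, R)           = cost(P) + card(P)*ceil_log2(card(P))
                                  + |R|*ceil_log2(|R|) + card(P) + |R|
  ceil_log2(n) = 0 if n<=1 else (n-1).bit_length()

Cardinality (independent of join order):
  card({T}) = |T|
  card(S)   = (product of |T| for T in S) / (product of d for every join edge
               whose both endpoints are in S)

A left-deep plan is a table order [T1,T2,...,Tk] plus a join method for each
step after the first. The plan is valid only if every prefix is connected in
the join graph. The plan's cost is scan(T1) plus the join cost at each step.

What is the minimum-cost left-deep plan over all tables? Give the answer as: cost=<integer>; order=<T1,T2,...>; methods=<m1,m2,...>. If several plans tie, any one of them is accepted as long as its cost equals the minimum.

Selinger DP (subsets sized 1..n):
  {B}: scan cost=60, card=60
  {A}: scan cost=60, card=60
  {C}: scan cost=250, card=250
  {AB}: card=120; try (B,hash)→840, (A,hash)→840, (B,merge)→900, (A,merge)→900, (B,nl)→3660, (A,nl)→3660; best=840 via (B,hash)
  {AC}: card=60; try (A,hash)→1220, (C,merge)→2730, (A,merge)→2920, (C,hash)→4120, (C,nl)→15060, (A,nl)→15250; best=1220 via (A,hash)
  {ABC}: card=120; try (B,hash)→2000, (B,merge)→2060, (C,merge)→4050, (B,nl)→4820, (C,hash)→4960, (C,nl)→30840; best=2000 via (B,hash)

cost=2000; order=C,A,B; methods=hash,hash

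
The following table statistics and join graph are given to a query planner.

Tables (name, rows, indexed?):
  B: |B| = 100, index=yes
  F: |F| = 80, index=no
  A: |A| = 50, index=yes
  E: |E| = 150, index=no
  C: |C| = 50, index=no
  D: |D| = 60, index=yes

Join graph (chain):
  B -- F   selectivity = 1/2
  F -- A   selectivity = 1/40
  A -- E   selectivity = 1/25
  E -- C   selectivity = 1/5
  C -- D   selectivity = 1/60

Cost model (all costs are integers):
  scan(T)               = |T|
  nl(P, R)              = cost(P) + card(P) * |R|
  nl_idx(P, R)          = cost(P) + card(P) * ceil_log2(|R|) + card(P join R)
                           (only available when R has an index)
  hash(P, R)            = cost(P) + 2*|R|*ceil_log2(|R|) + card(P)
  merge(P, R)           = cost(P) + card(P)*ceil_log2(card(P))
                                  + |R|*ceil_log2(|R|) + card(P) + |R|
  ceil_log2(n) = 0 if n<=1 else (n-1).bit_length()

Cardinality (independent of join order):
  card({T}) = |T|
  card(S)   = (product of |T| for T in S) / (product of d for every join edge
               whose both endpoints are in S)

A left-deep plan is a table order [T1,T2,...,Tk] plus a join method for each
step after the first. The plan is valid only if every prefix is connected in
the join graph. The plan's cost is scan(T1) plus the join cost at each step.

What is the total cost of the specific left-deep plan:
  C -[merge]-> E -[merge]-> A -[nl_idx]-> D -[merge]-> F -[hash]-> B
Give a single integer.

step 1: scan C: cost=50, card=50
step 2: join E via merge
    card(P join E) = 50*150/(5) = 1500
    cost = 50 + 50*6 + 150*8 + 50 + 150 = 1750
step 3: join A via merge
    card(P join A) = 1500*50/(25) = 3000
    cost = 1750 + 1500*11 + 50*6 + 1500 + 50 = 20100
step 4: join D via nl_idx
    card(P join D) = 3000*60/(60) = 3000
    cost = 20100 + 3000*6 + 3000 = 41100
step 5: join F via merge
    card(P join F) = 3000*80/(40) = 6000
    cost = 41100 + 3000*12 + 80*7 + 3000 + 80 = 80740
step 6: join B via hash
    card(P join B) = 6000*100/(2) = 300000
    cost = 80740 + 2*100*7 + 6000 = 88140

88140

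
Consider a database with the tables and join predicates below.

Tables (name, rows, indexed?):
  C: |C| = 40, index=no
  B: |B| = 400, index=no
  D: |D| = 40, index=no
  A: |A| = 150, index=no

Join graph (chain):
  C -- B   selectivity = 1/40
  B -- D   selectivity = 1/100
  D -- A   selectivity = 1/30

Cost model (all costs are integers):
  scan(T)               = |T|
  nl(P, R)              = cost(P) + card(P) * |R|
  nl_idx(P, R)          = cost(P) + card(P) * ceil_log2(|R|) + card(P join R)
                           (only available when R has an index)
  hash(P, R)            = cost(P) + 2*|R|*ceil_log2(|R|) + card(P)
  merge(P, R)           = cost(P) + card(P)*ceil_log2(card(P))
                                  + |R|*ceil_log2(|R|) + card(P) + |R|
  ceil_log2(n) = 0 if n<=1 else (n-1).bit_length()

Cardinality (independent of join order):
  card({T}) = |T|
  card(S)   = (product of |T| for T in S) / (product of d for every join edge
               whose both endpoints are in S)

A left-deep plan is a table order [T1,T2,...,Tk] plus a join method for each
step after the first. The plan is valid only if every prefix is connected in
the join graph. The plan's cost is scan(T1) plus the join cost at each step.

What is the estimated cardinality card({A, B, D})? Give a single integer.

800

Tables in S: A(150), B(400), D(40)
Edges inside S: B-D(d=100), D-A(d=30)
numerator = 150 * 400 * 40 = 2400000
denominator = 100 * 30 = 3000
card(S) = 2400000 / 3000 = 800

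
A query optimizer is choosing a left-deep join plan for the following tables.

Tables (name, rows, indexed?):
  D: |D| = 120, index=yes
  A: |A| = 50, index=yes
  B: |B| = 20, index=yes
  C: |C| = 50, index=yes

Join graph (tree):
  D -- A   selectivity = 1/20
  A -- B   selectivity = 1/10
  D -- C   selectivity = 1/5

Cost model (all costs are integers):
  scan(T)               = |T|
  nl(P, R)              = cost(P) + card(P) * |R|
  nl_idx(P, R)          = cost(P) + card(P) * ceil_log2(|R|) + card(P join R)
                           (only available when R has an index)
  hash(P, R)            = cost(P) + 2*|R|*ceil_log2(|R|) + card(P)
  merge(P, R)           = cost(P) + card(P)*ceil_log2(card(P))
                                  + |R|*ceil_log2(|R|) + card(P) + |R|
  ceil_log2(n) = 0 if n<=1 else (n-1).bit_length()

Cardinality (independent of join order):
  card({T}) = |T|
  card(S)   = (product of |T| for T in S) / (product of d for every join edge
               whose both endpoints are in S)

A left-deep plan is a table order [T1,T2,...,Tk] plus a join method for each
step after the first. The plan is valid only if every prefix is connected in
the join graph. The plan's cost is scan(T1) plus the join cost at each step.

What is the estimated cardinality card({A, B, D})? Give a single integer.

600

Tables in S: A(50), B(20), D(120)
Edges inside S: D-A(d=20), A-B(d=10)
numerator = 50 * 20 * 120 = 120000
denominator = 20 * 10 = 200
card(S) = 120000 / 200 = 600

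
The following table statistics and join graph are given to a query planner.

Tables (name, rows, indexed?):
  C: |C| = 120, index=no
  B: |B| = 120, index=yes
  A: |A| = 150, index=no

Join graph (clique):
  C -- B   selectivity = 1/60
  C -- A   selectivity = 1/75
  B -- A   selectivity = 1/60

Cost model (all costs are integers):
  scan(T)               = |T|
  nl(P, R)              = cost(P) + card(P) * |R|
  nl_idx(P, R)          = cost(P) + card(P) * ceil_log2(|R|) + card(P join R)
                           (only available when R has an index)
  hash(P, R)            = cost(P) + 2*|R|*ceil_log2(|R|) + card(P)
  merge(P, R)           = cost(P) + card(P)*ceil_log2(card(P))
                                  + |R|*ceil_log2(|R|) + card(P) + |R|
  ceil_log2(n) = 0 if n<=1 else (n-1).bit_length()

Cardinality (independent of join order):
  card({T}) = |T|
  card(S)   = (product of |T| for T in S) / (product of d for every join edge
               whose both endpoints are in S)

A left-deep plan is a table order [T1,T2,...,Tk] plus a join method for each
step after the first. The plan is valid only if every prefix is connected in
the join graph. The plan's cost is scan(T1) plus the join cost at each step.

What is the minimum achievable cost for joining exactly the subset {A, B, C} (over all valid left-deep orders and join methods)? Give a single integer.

Selinger DP over subsets of {A,B,C}:
  {C}: scan cost=120, card=120
  {B}: scan cost=120, card=120
  {A}: scan cost=150, card=150
  {BC}: card=240; try (B,nl_idx)→1200, (C,hash)→1920, (B,hash)→1920, (C,merge)→2040, (B,merge)→2040, (C,nl)→14520 …(+1); best=1200 via (B,nl_idx)
  {AC}: card=240; try (C,hash)→1980, (A,merge)→2430, (C,merge)→2460, (A,hash)→2640, (A,nl)→18120, (C,nl)→18150; best=1980 via (C,hash)
  {AB}: card=300; try (B,nl_idx)→1500, (B,hash)→1980, (A,merge)→2430, (B,merge)→2460, (A,hash)→2640, (A,nl)→18120 …(+1); best=1500 via (B,nl_idx)
  {ABC}: card=8; try (C,hash)→3480, (B,nl_idx)→3668, (A,hash)→3840, (B,hash)→3900, (A,merge)→4710, (B,merge)→5100 …(+4); best=3480 via (C,hash)

3480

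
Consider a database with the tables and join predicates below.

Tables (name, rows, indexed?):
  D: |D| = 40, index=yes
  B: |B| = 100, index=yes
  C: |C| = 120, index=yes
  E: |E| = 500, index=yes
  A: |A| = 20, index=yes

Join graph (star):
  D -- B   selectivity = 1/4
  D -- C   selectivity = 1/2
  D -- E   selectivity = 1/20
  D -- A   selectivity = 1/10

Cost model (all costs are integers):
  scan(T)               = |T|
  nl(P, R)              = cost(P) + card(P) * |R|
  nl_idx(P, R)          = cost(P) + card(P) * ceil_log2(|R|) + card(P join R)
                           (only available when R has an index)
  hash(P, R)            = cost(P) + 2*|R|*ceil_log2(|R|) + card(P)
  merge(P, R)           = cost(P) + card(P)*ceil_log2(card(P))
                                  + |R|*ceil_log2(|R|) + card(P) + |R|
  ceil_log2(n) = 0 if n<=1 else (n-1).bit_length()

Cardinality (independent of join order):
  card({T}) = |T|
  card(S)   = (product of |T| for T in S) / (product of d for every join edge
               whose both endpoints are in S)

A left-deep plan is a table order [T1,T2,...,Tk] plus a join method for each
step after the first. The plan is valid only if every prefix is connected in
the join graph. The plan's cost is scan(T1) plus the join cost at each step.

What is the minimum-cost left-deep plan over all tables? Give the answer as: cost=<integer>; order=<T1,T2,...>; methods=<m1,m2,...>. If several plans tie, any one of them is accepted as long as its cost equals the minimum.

Selinger DP (subsets sized 1..n):
  {D}: scan cost=40, card=40
  {B}: scan cost=100, card=100
  {C}: scan cost=120, card=120
  {E}: scan cost=500, card=500
  {A}: scan cost=20, card=20
  {BD}: card=1000; try (D,hash)→680, (B,merge)→1120, (D,merge)→1180, (B,nl_idx)→1320, (B,hash)→1480, (D,nl_idx)→1700 …(+2); best=680 via (D,hash)
  {CD}: card=2400; try (D,hash)→720, (C,merge)→1280, (D,merge)→1360, (C,hash)→1760, (C,nl_idx)→2720, (D,nl_idx)→3240 …(+2); best=720 via (D,hash)
  {DE}: card=1000; try (E,nl_idx)→1400, (D,hash)→1480, (D,nl_idx)→4500, (E,merge)→5320, (D,merge)→5780, (E,hash)→9080 …(+2); best=1400 via (E,nl_idx)
  {AD}: card=80; try (D,nl_idx)→220, (A,hash)→280, (A,nl_idx)→320, (D,merge)→420, (A,merge)→440, (D,hash)→520 …(+2); best=220 via (D,nl_idx)
  {BCD}: card=60000; try (C,hash)→3360, (B,hash)→4520, (C,merge)→12640, (B,merge)→32720, (C,nl_idx)→67680, (B,nl_idx)→77520 …(+2); best=3360 via (C,hash)
  {BDE}: card=25000; try (B,hash)→3800, (E,hash)→10680, (B,merge)→13200, (E,merge)→16680, (B,nl_idx)→33400, (E,nl_idx)→34680 …(+2); best=3800 via (B,hash)
  {ABD}: card=2000; try (B,merge)→1660, (B,hash)→1700, (A,hash)→1880, (B,nl_idx)→2780, (A,nl_idx)→7680, (B,nl)→8220 …(+2); best=1660 via (B,merge)
  {CDE}: card=60000; try (C,hash)→4080, (E,hash)→12120, (C,merge)→13360, (E,merge)→36920, (C,nl_idx)→68400, (E,nl_idx)→82320 …(+2); best=4080 via (C,hash)
  {ACD}: card=4800; try (C,merge)→1820, (C,hash)→1980, (A,hash)→3320, (C,nl_idx)→5580, (C,nl)→9820, (A,nl_idx)→17520 …(+2); best=1820 via (C,merge)
  {ADE}: card=2000; try (A,hash)→2600, (E,nl_idx)→2940, (E,merge)→5860, (A,nl_idx)→8400, (E,hash)→9300, (A,merge)→12520 …(+2); best=2600 via (A,hash)
  {BCDE}: card=1500000; try (C,hash)→30480, (B,hash)→65480, (E,hash)→72360, (C,merge)→404760, (B,merge)→1024880, (E,merge)→1028360 …(+6); best=30480 via (C,hash)
  {ABCD}: card=120000; try (C,hash)→5340, (B,hash)→8020, (C,merge)→26620, (A,hash)→63560, (B,merge)→69820, (C,nl_idx)→135660 …(+6); best=5340 via (C,hash)
  {ABDE}: card=50000; try (B,hash)→6000, (E,hash)→12660, (B,merge)→27400, (A,hash)→29000, (E,merge)→30660, (B,nl_idx)→66600 …(+6); best=6000 via (B,hash)
  {ACDE}: card=120000; try (C,hash)→6280, (E,hash)→15620, (C,merge)→27560, (A,hash)→64280, (E,merge)→74020, (C,nl_idx)→136600 …(+6); best=6280 via (C,hash)
  {ABCDE}: card=3000000; try (C,hash)→57680, (B,hash)→127680, (E,hash)→134340, (C,merge)→856960, (A,hash)→1530680, (B,merge)→2167080 …(+10); best=57680 via (C,hash)

cost=57680; order=D,E,A,B,C; methods=nl_idx,hash,hash,hash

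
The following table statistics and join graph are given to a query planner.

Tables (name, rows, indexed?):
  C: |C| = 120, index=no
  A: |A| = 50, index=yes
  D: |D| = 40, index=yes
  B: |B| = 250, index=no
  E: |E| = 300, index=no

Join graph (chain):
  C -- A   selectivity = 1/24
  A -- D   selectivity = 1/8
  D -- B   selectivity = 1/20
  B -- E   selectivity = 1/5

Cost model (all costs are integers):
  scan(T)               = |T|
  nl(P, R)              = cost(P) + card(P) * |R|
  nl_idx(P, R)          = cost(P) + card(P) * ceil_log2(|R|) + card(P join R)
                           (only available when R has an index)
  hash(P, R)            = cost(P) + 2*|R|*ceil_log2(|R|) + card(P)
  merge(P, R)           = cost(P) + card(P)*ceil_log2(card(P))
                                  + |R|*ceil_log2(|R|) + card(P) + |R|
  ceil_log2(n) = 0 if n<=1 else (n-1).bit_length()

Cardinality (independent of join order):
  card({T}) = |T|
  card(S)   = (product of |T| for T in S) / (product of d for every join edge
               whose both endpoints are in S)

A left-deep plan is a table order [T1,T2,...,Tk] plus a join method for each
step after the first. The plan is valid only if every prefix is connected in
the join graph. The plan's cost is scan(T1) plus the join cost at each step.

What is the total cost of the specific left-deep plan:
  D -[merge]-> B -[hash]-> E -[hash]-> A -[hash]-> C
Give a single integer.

228250

step 1: scan D: cost=40, card=40
step 2: join B via merge
    card(P join B) = 40*250/(20) = 500
    cost = 40 + 40*6 + 250*8 + 40 + 250 = 2570
step 3: join E via hash
    card(P join E) = 500*300/(5) = 30000
    cost = 2570 + 2*300*9 + 500 = 8470
step 4: join A via hash
    card(P join A) = 30000*50/(8) = 187500
    cost = 8470 + 2*50*6 + 30000 = 39070
step 5: join C via hash
    card(P join C) = 187500*120/(24) = 937500
    cost = 39070 + 2*120*7 + 187500 = 228250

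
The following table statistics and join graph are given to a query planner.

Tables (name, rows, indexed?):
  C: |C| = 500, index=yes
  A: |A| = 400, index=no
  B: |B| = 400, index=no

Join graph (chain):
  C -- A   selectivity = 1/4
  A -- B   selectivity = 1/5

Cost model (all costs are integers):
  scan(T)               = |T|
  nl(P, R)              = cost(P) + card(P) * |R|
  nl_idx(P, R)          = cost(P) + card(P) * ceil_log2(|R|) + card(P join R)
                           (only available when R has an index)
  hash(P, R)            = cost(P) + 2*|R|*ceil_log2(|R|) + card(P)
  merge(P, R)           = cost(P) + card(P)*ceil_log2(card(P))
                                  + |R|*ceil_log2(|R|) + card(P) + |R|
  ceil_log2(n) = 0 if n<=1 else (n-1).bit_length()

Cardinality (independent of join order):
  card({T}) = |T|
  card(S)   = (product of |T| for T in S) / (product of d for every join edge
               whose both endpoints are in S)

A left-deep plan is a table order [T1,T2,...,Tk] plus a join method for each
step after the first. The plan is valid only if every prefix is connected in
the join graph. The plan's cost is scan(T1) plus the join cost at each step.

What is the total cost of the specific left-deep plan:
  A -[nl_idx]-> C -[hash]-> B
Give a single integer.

step 1: scan A: cost=400, card=400
step 2: join C via nl_idx
    card(P join C) = 400*500/(4) = 50000
    cost = 400 + 400*9 + 50000 = 54000
step 3: join B via hash
    card(P join B) = 50000*400/(5) = 4000000
    cost = 54000 + 2*400*9 + 50000 = 111200

111200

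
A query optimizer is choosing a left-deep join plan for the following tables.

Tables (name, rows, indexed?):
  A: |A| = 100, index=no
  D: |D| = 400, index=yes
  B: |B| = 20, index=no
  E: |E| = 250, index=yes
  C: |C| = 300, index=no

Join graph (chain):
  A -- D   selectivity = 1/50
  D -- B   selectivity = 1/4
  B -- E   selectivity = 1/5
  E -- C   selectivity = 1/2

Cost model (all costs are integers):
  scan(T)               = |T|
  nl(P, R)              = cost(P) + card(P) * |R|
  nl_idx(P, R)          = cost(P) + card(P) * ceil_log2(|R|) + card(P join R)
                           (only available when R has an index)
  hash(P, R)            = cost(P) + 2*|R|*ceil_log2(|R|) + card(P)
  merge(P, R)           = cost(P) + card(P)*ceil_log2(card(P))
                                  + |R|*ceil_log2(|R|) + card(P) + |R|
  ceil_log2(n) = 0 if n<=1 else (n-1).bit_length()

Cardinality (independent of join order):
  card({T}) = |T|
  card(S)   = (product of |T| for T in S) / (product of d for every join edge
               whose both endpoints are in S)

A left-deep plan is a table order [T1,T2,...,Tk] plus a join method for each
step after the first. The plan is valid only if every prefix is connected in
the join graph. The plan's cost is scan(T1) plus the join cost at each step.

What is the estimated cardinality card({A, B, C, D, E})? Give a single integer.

30000000

Tables in S: A(100), B(20), C(300), D(400), E(250)
Edges inside S: A-D(d=50), D-B(d=4), B-E(d=5), E-C(d=2)
numerator = 100 * 20 * 300 * 400 * 250 = 60000000000
denominator = 50 * 4 * 5 * 2 = 2000
card(S) = 60000000000 / 2000 = 30000000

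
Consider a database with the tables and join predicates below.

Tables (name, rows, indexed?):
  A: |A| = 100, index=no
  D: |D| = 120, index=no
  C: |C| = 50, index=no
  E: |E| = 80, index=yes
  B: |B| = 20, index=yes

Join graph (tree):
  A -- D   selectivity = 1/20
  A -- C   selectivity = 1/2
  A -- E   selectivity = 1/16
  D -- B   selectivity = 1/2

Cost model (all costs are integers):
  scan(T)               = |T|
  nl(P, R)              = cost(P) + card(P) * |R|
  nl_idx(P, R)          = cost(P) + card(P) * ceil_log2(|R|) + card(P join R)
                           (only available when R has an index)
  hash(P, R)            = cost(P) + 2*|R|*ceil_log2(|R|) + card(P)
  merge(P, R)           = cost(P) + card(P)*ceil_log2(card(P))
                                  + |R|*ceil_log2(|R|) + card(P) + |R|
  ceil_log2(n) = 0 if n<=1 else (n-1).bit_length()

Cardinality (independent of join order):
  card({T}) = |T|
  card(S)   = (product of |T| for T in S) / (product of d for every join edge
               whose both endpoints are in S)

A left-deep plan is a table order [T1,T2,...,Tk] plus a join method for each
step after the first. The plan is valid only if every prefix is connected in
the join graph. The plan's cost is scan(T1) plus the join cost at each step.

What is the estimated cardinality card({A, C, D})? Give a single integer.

Tables in S: A(100), C(50), D(120)
Edges inside S: A-D(d=20), A-C(d=2)
numerator = 100 * 50 * 120 = 600000
denominator = 20 * 2 = 40
card(S) = 600000 / 40 = 15000

15000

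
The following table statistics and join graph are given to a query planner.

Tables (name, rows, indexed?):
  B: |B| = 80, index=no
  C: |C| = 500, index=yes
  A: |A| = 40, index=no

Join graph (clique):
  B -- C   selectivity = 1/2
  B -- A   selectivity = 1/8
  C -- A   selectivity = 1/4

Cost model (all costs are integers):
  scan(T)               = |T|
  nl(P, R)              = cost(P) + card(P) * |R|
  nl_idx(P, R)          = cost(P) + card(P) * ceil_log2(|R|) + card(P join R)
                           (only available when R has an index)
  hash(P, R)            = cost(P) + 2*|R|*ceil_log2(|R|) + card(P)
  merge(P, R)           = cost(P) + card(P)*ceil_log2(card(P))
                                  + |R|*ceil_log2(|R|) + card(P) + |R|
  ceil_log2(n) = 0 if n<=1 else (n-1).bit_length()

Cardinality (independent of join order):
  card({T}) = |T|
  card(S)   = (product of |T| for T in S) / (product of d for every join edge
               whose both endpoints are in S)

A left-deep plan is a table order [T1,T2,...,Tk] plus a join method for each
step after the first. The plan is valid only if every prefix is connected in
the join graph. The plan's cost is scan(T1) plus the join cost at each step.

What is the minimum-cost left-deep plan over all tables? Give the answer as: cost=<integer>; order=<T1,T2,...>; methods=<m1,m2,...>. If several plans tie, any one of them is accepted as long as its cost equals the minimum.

cost=7600; order=C,A,B; methods=hash,hash

Selinger DP (subsets sized 1..n):
  {B}: scan cost=80, card=80
  {C}: scan cost=500, card=500
  {A}: scan cost=40, card=40
  {BC}: card=20000; try (B,hash)→2120, (C,merge)→5720, (B,merge)→6140, (C,hash)→9160, (C,nl_idx)→20800, (C,nl)→40080 …(+1); best=2120 via (B,hash)
  {AB}: card=400; try (A,hash)→640, (B,merge)→960, (A,merge)→1000, (B,hash)→1200, (B,nl)→3240, (A,nl)→3280; best=640 via (A,hash)
  {AC}: card=5000; try (A,hash)→1480, (C,merge)→5320, (C,nl_idx)→5400, (A,merge)→5780, (C,hash)→9080, (C,nl)→20040 …(+1); best=1480 via (A,hash)
  {ABC}: card=25000; try (B,hash)→7600, (C,merge)→9640, (C,hash)→10040, (A,hash)→22600, (C,nl_idx)→29240, (B,merge)→72120 …(+4); best=7600 via (B,hash)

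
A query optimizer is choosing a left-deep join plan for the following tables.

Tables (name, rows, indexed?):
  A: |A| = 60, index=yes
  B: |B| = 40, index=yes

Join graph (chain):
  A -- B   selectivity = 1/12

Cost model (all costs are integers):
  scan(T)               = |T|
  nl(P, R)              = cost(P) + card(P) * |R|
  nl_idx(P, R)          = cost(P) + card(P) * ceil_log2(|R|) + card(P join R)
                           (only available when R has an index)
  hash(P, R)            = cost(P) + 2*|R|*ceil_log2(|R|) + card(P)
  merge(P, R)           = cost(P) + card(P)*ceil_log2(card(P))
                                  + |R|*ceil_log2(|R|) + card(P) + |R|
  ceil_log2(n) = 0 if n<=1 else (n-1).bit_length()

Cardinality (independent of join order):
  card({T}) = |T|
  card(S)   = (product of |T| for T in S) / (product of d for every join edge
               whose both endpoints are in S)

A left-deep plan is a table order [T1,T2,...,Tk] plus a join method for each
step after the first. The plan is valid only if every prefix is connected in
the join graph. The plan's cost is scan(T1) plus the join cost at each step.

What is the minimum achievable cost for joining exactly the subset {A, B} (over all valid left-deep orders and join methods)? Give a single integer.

Selinger DP over subsets of {A,B}:
  {A}: scan cost=60, card=60
  {B}: scan cost=40, card=40
  {AB}: card=200; try (A,nl_idx)→480, (B,hash)→600, (B,nl_idx)→620, (A,merge)→740, (B,merge)→760, (A,hash)→800 …(+2); best=480 via (A,nl_idx)

480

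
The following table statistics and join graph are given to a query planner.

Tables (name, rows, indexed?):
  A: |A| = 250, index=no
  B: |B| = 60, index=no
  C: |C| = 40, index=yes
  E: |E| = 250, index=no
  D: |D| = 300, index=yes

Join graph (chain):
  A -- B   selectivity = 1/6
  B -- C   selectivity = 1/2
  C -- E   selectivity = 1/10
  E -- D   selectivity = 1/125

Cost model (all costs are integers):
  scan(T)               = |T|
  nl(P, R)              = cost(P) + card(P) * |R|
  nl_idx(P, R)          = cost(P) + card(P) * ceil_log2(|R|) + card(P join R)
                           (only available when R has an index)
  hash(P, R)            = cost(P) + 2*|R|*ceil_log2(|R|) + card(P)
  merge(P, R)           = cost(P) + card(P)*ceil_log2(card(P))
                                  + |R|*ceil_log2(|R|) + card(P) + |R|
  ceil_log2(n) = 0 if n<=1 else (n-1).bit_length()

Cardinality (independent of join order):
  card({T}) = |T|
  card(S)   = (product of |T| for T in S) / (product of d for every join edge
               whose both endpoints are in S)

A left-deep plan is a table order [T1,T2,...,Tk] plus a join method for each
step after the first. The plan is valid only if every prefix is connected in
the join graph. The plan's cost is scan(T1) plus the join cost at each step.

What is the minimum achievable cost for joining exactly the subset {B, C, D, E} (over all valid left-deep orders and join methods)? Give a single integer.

Selinger DP over subsets of {B,C,D,E}:
  {B}: scan cost=60, card=60
  {C}: scan cost=40, card=40
  {E}: scan cost=250, card=250
  {D}: scan cost=300, card=300
  {BC}: card=1200; try (C,hash)→600, (B,merge)→740, (C,merge)→760, (B,hash)→800, (C,nl_idx)→1620, (B,nl)→2440 …(+1); best=600 via (C,hash)
  {CE}: card=1000; try (C,hash)→980, (E,merge)→2570, (C,nl_idx)→2750, (C,merge)→2780, (E,hash)→4080, (E,nl)→10040 …(+1); best=980 via (C,hash)
  {DE}: card=600; try (D,nl_idx)→3100, (E,hash)→4600, (D,merge)→5500, (E,merge)→5550, (D,hash)→5900, (D,nl)→75250 …(+1); best=3100 via (D,nl_idx)
  {BCE}: card=30000; try (B,hash)→2700, (E,hash)→5800, (B,merge)→12400, (E,merge)→17250, (B,nl)→60980, (E,nl)→300600; best=2700 via (B,hash)
  {CDE}: card=2400; try (C,hash)→4180, (D,hash)→7380, (C,nl_idx)→9100, (C,merge)→9980, (D,nl_idx)→12380, (D,merge)→14980 …(+2); best=4180 via (C,hash)
  {BCDE}: card=72000; try (B,hash)→7300, (B,merge)→35800, (D,hash)→38100, (B,nl)→148180, (D,nl_idx)→344700, (D,merge)→485700 …(+1); best=7300 via (B,hash)

7300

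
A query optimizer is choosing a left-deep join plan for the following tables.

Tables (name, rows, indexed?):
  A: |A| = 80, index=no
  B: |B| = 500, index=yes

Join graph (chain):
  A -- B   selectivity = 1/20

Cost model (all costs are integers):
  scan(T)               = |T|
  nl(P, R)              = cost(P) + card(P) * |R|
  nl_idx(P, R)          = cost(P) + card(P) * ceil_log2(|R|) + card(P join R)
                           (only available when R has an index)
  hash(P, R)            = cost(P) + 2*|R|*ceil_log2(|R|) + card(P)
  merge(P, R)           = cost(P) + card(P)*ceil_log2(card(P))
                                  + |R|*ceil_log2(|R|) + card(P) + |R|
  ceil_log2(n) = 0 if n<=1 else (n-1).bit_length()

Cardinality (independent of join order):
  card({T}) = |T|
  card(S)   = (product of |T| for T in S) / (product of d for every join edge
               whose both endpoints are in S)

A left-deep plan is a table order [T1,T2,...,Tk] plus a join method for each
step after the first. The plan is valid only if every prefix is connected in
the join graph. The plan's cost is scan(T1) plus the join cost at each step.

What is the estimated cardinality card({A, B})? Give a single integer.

Tables in S: A(80), B(500)
Edges inside S: A-B(d=20)
numerator = 80 * 500 = 40000
denominator = 20 = 20
card(S) = 40000 / 20 = 2000

2000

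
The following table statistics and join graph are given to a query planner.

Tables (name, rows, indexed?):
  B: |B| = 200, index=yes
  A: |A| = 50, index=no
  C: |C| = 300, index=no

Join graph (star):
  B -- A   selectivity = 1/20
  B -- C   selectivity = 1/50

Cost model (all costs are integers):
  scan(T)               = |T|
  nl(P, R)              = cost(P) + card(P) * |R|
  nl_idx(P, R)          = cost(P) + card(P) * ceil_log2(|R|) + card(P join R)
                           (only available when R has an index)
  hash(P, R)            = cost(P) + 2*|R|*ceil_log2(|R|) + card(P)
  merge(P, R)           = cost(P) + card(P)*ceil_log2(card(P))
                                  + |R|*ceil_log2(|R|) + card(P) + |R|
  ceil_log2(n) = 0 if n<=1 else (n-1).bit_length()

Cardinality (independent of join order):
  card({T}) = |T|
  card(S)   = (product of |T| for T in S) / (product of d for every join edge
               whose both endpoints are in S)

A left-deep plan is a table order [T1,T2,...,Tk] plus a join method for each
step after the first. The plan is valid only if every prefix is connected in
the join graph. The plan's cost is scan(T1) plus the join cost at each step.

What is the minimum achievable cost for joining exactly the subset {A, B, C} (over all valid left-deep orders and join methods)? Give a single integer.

5600

Selinger DP over subsets of {A,B,C}:
  {B}: scan cost=200, card=200
  {A}: scan cost=50, card=50
  {C}: scan cost=300, card=300
  {AB}: card=500; try (B,nl_idx)→950, (A,hash)→1000, (B,merge)→2200, (A,merge)→2350, (B,hash)→3300, (B,nl)→10050 …(+1); best=950 via (B,nl_idx)
  {BC}: card=1200; try (B,hash)→3800, (B,nl_idx)→3900, (C,merge)→5000, (B,merge)→5100, (C,hash)→5800, (C,nl)→60200 …(+1); best=3800 via (B,hash)
  {ABC}: card=3000; try (A,hash)→5600, (C,hash)→6850, (C,merge)→8950, (A,merge)→18550, (A,nl)→63800, (C,nl)→150950; best=5600 via (A,hash)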